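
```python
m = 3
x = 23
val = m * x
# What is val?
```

Trace:
`m = 3` → m = 3
`x = 23` → x = 23
`val = m * x` → val = 69
So val = 69

Answer: 69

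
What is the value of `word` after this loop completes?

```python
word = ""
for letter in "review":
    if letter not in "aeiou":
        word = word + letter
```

Remove vowels from 'review'
`word` takes the values: "" → "r" → "rv" → "rvw"

Answer: "rvw"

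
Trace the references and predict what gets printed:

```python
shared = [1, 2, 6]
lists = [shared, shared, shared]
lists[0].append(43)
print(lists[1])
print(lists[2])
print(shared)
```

Key concept: list of same reference.
Step by step:
`shared = [1, 2, 6]` → shared = [1, 2, 6]
`lists = [shared, shared, shared]` → lists = [[1, 2, 6], [1, 2, 6], [1, 2, 6]]
`lists[0].append(43)` → shared = [1, 2, 6, 43]; lists = [[1, 2, 6, 43], [1, 2, 6, 43], [1, 2, 6, 43]]
`print(lists[1])` → prints [1, 2, 6, 43]
`print(lists[2])` → prints [1, 2, 6, 43]
`print(shared)` → prints [1, 2, 6, 43]

Answer:
[1, 2, 6, 43]
[1, 2, 6, 43]
[1, 2, 6, 43]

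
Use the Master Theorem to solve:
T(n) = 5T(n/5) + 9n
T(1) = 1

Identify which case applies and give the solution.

a=5, b=5, f(n)=9n. log_5(5) = 1. Since c=1 = 1, Case 2 applies: T(n) = Θ(n^log_b(a) · log n) = O(n log n).

Answer: O(n log n) - Case 2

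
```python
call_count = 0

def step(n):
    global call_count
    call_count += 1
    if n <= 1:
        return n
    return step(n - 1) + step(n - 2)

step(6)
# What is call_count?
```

Calls(n) = 1 + Calls(n-1) + Calls(n-2); Calls(0)=Calls(1)=1. For n=6 this gives 25.

Answer: 25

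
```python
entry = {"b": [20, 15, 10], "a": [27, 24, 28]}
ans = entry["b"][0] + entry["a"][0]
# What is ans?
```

Trace:
`entry = {"b": [20, 15, 10], "a": [27, 24, 28]}` → entry = {'b': [20, 15, 10], 'a': [27, 24, 28]}
`ans = entry["b"][0] + entry["a"][0]` → ans = 47
So ans = 47

Answer: 47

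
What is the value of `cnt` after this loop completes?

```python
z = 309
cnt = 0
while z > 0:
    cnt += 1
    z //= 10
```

Count digits by repeated division by 10
`cnt` takes the values: 0 → 1 → 2 → 3

Answer: 3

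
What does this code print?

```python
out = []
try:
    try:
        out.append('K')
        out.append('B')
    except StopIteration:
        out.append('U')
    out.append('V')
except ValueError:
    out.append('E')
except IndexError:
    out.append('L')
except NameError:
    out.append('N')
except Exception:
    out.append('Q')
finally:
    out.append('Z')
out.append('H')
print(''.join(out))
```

Execution trace: 'K' (inner try body) → 'B' (inner try body, no exception) → 'V' (try body, no exception) → 'Z' (finally) → 'H' (after the try/except). Output: KBVZH

Answer: KBVZH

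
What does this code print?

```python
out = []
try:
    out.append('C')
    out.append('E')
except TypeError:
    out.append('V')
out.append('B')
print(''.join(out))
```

Execution trace: 'C' (try body) → 'E' (try body, no exception) → 'B' (after the try/except). Output: CEB

Answer: CEB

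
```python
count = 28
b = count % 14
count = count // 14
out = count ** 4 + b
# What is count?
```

Trace:
`count = 28` → count = 28
`b = count % 14` → b = 0
`count = count // 14` → count = 2
`out = count ** 4 + b` → out = 16
So count = 2

Answer: 2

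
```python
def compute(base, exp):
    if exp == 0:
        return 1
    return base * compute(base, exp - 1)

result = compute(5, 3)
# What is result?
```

compute(5, 3) = 5 * 5 * 5 = 125

Answer: 125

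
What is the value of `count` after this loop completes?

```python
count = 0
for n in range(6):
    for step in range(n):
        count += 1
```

Triangle number: 0+1+2+...+5
`count` takes the values: 0 → 1 → 2 → 3 → 4 → 5 → 6 → 7 → 8 → 9 → 10 → 11 → 12 → 13 → 14 → 15

Answer: 15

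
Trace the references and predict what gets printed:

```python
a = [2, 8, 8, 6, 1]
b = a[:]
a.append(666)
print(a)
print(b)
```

Key concept: slice [:] creates copy.
Step by step:
`a = [2, 8, 8, 6, 1]` → a = [2, 8, 8, 6, 1]
`b = a[:]` → b = [2, 8, 8, 6, 1]
`a.append(666)` → a = [2, 8, 8, 6, 1, 666]
`print(a)` → prints [2, 8, 8, 6, 1, 666]
`print(b)` → prints [2, 8, 8, 6, 1]

Answer:
[2, 8, 8, 6, 1, 666]
[2, 8, 8, 6, 1]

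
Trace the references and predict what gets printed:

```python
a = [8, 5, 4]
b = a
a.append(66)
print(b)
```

Key concept: basic list aliasing.
Step by step:
`a = [8, 5, 4]` → a = [8, 5, 4]
`b = a` → b = [8, 5, 4] (same object as a)
`a.append(66)` → a = [8, 5, 4, 66] (same object as b); b = [8, 5, 4, 66] (same object as a)
`print(b)` → prints [8, 5, 4, 66]

Answer: [8, 5, 4, 66]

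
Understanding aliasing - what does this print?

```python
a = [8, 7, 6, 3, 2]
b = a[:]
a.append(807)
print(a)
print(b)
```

Key concept: slice [:] creates copy.
Step by step:
`a = [8, 7, 6, 3, 2]` → a = [8, 7, 6, 3, 2]
`b = a[:]` → b = [8, 7, 6, 3, 2]
`a.append(807)` → a = [8, 7, 6, 3, 2, 807]
`print(a)` → prints [8, 7, 6, 3, 2, 807]
`print(b)` → prints [8, 7, 6, 3, 2]

Answer:
[8, 7, 6, 3, 2, 807]
[8, 7, 6, 3, 2]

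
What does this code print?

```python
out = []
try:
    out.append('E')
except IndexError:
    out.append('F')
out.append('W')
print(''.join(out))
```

Execution trace: 'E' (try body, no exception) → 'W' (after the try/except). Output: EW

Answer: EW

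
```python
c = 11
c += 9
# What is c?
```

Trace:
`c = 11` → c = 11
`c += 9` → c = 20
So c = 20

Answer: 20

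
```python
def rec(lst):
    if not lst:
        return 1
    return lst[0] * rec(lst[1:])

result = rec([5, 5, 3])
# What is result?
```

Product over [5, 5, 3] = 5 * 5 * 3 = 75

Answer: 75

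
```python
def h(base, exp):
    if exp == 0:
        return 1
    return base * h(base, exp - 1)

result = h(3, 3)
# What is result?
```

h(3, 3) = 3 * 3 * 3 = 27

Answer: 27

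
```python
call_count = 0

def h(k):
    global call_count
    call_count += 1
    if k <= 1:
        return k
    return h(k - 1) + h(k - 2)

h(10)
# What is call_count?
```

Calls(k) = 1 + Calls(k-1) + Calls(k-2); Calls(0)=Calls(1)=1. For k=10 this gives 177.

Answer: 177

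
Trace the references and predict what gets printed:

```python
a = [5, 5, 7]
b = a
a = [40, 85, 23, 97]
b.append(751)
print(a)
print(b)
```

Key concept: rebinding vs mutation: a is rebound to a new list, b still points at the original.
Step by step:
`a = [5, 5, 7]` → a = [5, 5, 7]
`b = a` → b = [5, 5, 7] (same object as a)
`a = [40, 85, 23, 97]` → a = [40, 85, 23, 97]
`b.append(751)` → b = [5, 5, 7, 751]
`print(a)` → prints [40, 85, 23, 97]
`print(b)` → prints [5, 5, 7, 751]

Answer:
[40, 85, 23, 97]
[5, 5, 7, 751]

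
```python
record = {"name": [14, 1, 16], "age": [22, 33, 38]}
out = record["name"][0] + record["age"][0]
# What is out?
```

Trace:
`record = {"name": [14, 1, 16], "age": [22, 33, 38]}` → record = {'name': [14, 1, 16], 'age': [22, 33, 38]}
`out = record["name"][0] + record["age"][0]` → out = 36
So out = 36

Answer: 36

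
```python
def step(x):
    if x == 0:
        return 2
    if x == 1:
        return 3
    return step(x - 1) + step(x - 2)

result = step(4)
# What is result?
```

Build up from base cases: step(0)=2, step(1)=3, step(2)=5, step(3)=8, step(4)=13

Answer: 13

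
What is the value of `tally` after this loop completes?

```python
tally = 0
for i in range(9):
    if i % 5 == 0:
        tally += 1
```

Count numbers divisible by 5 in range(9)
`tally` takes the values: 0 → 1 → 2

Answer: 2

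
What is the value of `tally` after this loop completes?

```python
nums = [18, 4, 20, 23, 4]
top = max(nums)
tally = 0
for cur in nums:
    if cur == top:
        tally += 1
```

Count of max value 23 in [18, 4, 20, 23, 4]
`tally` takes the values: 0 → 1

Answer: 1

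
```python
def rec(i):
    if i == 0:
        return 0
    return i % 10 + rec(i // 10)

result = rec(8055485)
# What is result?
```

Sum of digits of 8055485: 5 + 8 + 4 + 5 + 5 + 0 + 8 = 35

Answer: 35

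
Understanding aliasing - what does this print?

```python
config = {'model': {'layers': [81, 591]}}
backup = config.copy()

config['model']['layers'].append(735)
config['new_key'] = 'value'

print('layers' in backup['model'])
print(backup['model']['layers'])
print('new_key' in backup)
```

Key concept: shallow copy gotcha with nested dict.
Step by step:
`config = {'model': {'layers': [81, 591]}}` → config = {'model': {'layers': [81, 591]}}
`backup = config.copy()` → backup = {'model': {'layers': [81, 591]}}
`config['model']['layers'].append(735)` → config = {'model': {'layers': [81, 591, 735]}}; backup = {'model': {'layers': [81, 591, 735]}}
`config['new_key'] = 'value'` → config = {'model': {'layers': [81, 591, 735]}, 'new_key': 'value'}
`print('layers' in backup['model'])` → prints True
`print(backup['model']['layers'])` → prints [81, 591, 735]
`print('new_key' in backup)` → prints False

Answer:
True
[81, 591, 735]
False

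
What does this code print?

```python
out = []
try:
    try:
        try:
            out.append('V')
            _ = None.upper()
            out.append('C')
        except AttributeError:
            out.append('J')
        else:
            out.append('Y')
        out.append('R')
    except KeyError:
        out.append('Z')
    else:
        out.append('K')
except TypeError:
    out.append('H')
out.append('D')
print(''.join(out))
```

Execution trace: 'V' (inner try body) → 'J' (inner except AttributeError) → 'R' (try body, no exception) → 'K' (else) → 'D' (after the try/except). Output: VJRKD

Answer: VJRKD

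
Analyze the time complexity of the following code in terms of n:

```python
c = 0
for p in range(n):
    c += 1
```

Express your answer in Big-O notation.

Each loop level contributes: n. Multiplying the contributions gives O(n).

Answer: O(n)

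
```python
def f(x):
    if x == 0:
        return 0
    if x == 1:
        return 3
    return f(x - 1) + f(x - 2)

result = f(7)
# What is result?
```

Build up from base cases: f(0)=0, f(1)=3, f(2)=3, f(3)=6, f(4)=9, f(5)=15, f(6)=24, ..., f(7)=39

Answer: 39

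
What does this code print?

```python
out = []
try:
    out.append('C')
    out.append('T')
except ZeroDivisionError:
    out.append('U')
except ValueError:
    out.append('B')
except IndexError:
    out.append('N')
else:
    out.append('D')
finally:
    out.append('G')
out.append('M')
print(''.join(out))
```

Execution trace: 'C' (try body) → 'T' (try body, no exception) → 'D' (else) → 'G' (finally) → 'M' (after the try/except). Output: CTDGM

Answer: CTDGM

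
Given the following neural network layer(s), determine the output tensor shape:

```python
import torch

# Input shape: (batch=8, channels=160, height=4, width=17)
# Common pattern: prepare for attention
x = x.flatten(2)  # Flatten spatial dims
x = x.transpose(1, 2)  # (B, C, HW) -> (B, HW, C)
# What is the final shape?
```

Input: (8, 160, 4, 17) -> after flatten(2): (8, 160, 68) -> Output: (8, 68, 160)

Answer: (8, 68, 160)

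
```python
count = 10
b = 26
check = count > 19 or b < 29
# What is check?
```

Trace:
`count = 10` → count = 10
`b = 26` → b = 26
`check = count > 19 or b < 29` → check = True
So check = True

Answer: True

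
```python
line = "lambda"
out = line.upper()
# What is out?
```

Trace:
`line = "lambda"` → line = 'lambda'
`out = line.upper()` → out = 'LAMBDA'
So out = 'LAMBDA'

Answer: 'LAMBDA'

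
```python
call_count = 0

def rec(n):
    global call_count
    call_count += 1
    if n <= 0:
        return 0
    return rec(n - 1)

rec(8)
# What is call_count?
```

Linear recursion stepping by 1: 9 calls from n=8 down to ≤0.

Answer: 9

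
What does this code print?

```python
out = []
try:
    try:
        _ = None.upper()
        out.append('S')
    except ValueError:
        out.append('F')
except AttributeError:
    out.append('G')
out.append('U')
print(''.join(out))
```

Execution trace: 'G' (outer except AttributeError) → 'U' (after the try/except). Output: GU

Answer: GU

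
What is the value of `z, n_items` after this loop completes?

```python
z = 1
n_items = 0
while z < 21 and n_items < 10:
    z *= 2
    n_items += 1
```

Double until >= 21 or 10 iterations
`z, n_items` takes the values: (1, 0) → (2, 0) → (2, 1) → (4, 1) → (4, 2) → (8, 2) → (8, 3) → (16, 3) → (16, 4) → (32, 4) → (32, 5)

Answer: 32, 5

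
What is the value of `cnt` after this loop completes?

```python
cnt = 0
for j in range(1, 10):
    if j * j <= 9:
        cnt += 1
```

Count numbers where j² ≤ 9
`cnt` takes the values: 0 → 1 → 2 → 3

Answer: 3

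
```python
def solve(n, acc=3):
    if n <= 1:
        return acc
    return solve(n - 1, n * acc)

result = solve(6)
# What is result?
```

Accumulator trace (n, acc): (6, 3) -> (5, 18) -> (4, 90) -> (3, 360) -> (2, 1080) -> (1, 2160) -> return 2160

Answer: 2160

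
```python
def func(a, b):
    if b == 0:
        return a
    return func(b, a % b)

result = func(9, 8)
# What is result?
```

func(9, 8) -> func(8, 1) -> func(1, 0) -> 1

Answer: 1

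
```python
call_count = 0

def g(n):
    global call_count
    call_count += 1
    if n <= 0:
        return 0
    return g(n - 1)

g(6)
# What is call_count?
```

Linear recursion stepping by 1: 7 calls from n=6 down to ≤0.

Answer: 7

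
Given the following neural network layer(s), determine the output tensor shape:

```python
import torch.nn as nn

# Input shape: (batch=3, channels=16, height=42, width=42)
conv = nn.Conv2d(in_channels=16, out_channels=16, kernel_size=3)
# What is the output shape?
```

Input: (3, 16, 42, 42) -> Output: (3, 16, 40, 40)

Answer: (3, 16, 40, 40)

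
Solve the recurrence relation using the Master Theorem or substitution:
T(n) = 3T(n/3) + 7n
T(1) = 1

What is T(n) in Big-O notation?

By Master Theorem: a=3, b=3, f(n)=7n. Since log_3(3) = 1 and f(n) = Θ(n^1), Case 2 applies. T(n) = O(n log n).

Answer: O(n log n)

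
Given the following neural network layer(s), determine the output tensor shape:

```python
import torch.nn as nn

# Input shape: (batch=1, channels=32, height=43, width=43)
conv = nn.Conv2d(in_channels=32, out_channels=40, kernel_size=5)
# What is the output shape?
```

Input: (1, 32, 43, 43) -> Output: (1, 40, 39, 39)

Answer: (1, 40, 39, 39)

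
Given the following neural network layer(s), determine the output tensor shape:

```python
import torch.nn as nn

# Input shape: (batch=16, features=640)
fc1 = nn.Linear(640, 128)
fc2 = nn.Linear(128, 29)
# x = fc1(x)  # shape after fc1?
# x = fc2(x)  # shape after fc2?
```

Input: (16, 640) -> after fc1: (16, 128) -> Output: (16, 29)

Answer: (16, 29)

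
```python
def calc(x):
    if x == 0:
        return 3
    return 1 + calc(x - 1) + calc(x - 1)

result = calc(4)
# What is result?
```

calc(x) = 1 + 2·calc(x-1), calc(0)=3. Closed form: (3+1)·2^4 - 1 = 63.

Answer: 63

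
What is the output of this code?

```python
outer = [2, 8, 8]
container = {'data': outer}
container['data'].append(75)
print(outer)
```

Key concept: dict holds reference to list.
Step by step:
`outer = [2, 8, 8]` → outer = [2, 8, 8]
`container = {'data': outer}` → container = {'data': [2, 8, 8]}
`container['data'].append(75)` → outer = [2, 8, 8, 75]; container = {'data': [2, 8, 8, 75]}
`print(outer)` → prints [2, 8, 8, 75]

Answer: [2, 8, 8, 75]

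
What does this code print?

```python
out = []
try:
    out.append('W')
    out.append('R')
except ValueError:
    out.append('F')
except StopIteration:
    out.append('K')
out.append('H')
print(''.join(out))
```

Execution trace: 'W' (try body) → 'R' (try body, no exception) → 'H' (after the try/except). Output: WRH

Answer: WRH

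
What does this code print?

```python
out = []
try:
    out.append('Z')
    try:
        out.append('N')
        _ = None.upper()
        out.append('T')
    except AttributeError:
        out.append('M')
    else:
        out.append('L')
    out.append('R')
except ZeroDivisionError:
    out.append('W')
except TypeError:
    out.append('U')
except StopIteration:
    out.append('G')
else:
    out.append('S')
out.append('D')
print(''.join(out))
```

Execution trace: 'Z' (try body) → 'N' (inner try body) → 'M' (inner except AttributeError) → 'R' (try body, no exception) → 'S' (else) → 'D' (after the try/except). Output: ZNMRSD

Answer: ZNMRSD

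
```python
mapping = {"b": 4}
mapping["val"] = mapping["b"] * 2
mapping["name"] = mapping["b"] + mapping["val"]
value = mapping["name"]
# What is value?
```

Trace:
`mapping = {"b": 4}` → mapping = {'b': 4}
`mapping["val"] = mapping["b"] * 2` → mapping = {'b': 4, 'val': 8}
`mapping["name"] = mapping["b"] + mapping["val"]` → mapping = {'b': 4, 'val': 8, 'name': 12}
`value = mapping["name"]` → value = 12
So value = 12

Answer: 12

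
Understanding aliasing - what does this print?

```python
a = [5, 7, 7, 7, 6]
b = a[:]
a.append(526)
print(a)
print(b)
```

Key concept: slice [:] creates copy.
Step by step:
`a = [5, 7, 7, 7, 6]` → a = [5, 7, 7, 7, 6]
`b = a[:]` → b = [5, 7, 7, 7, 6]
`a.append(526)` → a = [5, 7, 7, 7, 6, 526]
`print(a)` → prints [5, 7, 7, 7, 6, 526]
`print(b)` → prints [5, 7, 7, 7, 6]

Answer:
[5, 7, 7, 7, 6, 526]
[5, 7, 7, 7, 6]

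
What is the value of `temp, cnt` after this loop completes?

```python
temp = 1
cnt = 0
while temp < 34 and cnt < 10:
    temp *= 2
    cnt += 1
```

Double until >= 34 or 10 iterations
`temp, cnt` takes the values: (1, 0) → (2, 0) → (2, 1) → (4, 1) → (4, 2) → (8, 2) → (8, 3) → (16, 3) → (16, 4) → (32, 4) → (32, 5) → (64, 5) → (64, 6)

Answer: 64, 6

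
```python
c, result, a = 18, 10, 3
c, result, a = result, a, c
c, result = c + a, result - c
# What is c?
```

Trace:
`c, result, a = 18, 10, 3` → c = 18; result = 10; a = 3
`c, result, a = result, a, c` → c = 10; result = 3; a = 18
`c, result = c + a, result - c` → c = 28; result = -7
So c = 28

Answer: 28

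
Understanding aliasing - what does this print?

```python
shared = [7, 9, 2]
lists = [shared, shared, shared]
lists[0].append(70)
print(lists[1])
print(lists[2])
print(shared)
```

Key concept: list of same reference.
Step by step:
`shared = [7, 9, 2]` → shared = [7, 9, 2]
`lists = [shared, shared, shared]` → lists = [[7, 9, 2], [7, 9, 2], [7, 9, 2]]
`lists[0].append(70)` → shared = [7, 9, 2, 70]; lists = [[7, 9, 2, 70], [7, 9, 2, 70], [7, 9, 2, 70]]
`print(lists[1])` → prints [7, 9, 2, 70]
`print(lists[2])` → prints [7, 9, 2, 70]
`print(shared)` → prints [7, 9, 2, 70]

Answer:
[7, 9, 2, 70]
[7, 9, 2, 70]
[7, 9, 2, 70]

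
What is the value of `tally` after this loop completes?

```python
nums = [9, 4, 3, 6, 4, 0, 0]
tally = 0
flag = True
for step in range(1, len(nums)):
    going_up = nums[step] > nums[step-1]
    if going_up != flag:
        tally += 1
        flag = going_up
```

Count direction changes in [9, 4, 3, 6, 4, 0, 0]
`tally` takes the values: 0 → 1 → 2 → 3

Answer: 3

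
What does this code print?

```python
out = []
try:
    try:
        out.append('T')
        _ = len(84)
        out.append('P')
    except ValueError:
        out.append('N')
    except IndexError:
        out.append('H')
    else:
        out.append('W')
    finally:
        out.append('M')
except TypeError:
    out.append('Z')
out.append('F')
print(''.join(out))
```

Execution trace: 'T' (try body) → 'M' (finally) → 'Z' (outer except TypeError) → 'F' (after the try/except). Output: TMZF

Answer: TMZF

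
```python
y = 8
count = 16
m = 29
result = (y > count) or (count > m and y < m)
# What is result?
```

Trace:
`y = 8` → y = 8
`count = 16` → count = 16
`m = 29` → m = 29
`result = (y > count) or (count > m and y < m)` → result = False
So result = False

Answer: False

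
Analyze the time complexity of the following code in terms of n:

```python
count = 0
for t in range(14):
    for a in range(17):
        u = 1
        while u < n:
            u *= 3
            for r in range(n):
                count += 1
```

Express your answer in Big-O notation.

Each loop level contributes: 1 × 1 × log n × n. Multiplying the contributions gives O(n log n).

Answer: O(n log n)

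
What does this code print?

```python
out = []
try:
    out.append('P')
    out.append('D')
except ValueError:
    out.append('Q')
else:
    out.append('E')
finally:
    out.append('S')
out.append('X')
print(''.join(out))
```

Execution trace: 'P' (try body) → 'D' (try body, no exception) → 'E' (else) → 'S' (finally) → 'X' (after the try/except). Output: PDESX

Answer: PDESX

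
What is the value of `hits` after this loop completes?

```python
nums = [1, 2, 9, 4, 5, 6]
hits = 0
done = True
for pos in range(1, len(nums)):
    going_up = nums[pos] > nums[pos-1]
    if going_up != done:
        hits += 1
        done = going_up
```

Count direction changes in [1, 2, 9, 4, 5, 6]
`hits` takes the values: 0 → 1 → 2

Answer: 2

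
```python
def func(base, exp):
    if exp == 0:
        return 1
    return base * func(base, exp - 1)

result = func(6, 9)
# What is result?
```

func(6, 9) = 6 * 6 * 6 * 6 * 6 * 6 * 6 * 6 * 6 = 10077696

Answer: 10077696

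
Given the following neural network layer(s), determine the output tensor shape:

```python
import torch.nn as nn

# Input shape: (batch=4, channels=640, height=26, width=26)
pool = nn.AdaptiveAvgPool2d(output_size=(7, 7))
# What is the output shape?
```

Input: (4, 640, 26, 26) -> Output: (4, 640, 7, 7)

Answer: (4, 640, 7, 7)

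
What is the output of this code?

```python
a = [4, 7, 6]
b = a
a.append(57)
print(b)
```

Key concept: basic list aliasing.
Step by step:
`a = [4, 7, 6]` → a = [4, 7, 6]
`b = a` → b = [4, 7, 6] (same object as a)
`a.append(57)` → a = [4, 7, 6, 57] (same object as b); b = [4, 7, 6, 57] (same object as a)
`print(b)` → prints [4, 7, 6, 57]

Answer: [4, 7, 6, 57]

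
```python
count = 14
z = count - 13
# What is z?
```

Trace:
`count = 14` → count = 14
`z = count - 13` → z = 1
So z = 1

Answer: 1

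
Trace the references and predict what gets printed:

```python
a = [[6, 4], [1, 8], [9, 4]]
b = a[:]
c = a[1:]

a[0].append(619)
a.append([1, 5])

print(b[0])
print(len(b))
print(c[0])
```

Key concept: slice with nested mutation.
Step by step:
`a = [[6, 4], [1, 8], [9, 4]]` → a = [[6, 4], [1, 8], [9, 4]]
`b = a[:]` → b = [[6, 4], [1, 8], [9, 4]]
`c = a[1:]` → c = [[1, 8], [9, 4]]
`a[0].append(619)` → a = [[6, 4, 619], [1, 8], [9, 4]]; b = [[6, 4, 619], [1, 8], [9, 4]]
`a.append([1, 5])` → a = [[6, 4, 619], [1, 8], [9, 4], [1, 5]]
`print(b[0])` → prints [6, 4, 619]
`print(len(b))` → prints 3
`print(c[0])` → prints [1, 8]

Answer:
[6, 4, 619]
3
[1, 8]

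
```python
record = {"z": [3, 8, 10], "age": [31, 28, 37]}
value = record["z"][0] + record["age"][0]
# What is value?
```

Trace:
`record = {"z": [3, 8, 10], "age": [31, 28, 37]}` → record = {'z': [3, 8, 10], 'age': [31, 28, 37]}
`value = record["z"][0] + record["age"][0]` → value = 34
So value = 34

Answer: 34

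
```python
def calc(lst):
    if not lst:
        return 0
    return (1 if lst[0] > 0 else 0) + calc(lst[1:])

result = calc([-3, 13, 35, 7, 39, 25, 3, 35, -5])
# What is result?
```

Count of positive elements in [-3, 13, 35, 7, 39, 25, 3, 35, -5] = 7

Answer: 7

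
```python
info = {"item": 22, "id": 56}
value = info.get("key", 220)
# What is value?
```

Trace:
`info = {"item": 22, "id": 56}` → info = {'item': 22, 'id': 56}
`value = info.get("key", 220)` → value = 220
So value = 220

Answer: 220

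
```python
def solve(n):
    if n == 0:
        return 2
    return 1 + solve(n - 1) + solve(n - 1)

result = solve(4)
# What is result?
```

solve(n) = 1 + 2·solve(n-1), solve(0)=2. Closed form: (2+1)·2^4 - 1 = 47.

Answer: 47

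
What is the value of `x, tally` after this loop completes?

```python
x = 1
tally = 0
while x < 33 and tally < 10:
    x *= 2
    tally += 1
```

Double until >= 33 or 10 iterations
`x, tally` takes the values: (1, 0) → (2, 0) → (2, 1) → (4, 1) → (4, 2) → (8, 2) → (8, 3) → (16, 3) → (16, 4) → (32, 4) → (32, 5) → (64, 5) → (64, 6)

Answer: 64, 6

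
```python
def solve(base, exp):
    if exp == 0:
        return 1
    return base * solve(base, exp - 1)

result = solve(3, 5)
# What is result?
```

solve(3, 5) = 3 * 3 * 3 * 3 * 3 = 243

Answer: 243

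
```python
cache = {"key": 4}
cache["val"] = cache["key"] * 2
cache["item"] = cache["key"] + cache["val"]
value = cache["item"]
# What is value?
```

Trace:
`cache = {"key": 4}` → cache = {'key': 4}
`cache["val"] = cache["key"] * 2` → cache = {'key': 4, 'val': 8}
`cache["item"] = cache["key"] + cache["val"]` → cache = {'key': 4, 'val': 8, 'item': 12}
`value = cache["item"]` → value = 12
So value = 12

Answer: 12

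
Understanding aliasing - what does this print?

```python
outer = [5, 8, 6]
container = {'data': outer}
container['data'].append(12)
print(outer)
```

Key concept: dict holds reference to list.
Step by step:
`outer = [5, 8, 6]` → outer = [5, 8, 6]
`container = {'data': outer}` → container = {'data': [5, 8, 6]}
`container['data'].append(12)` → outer = [5, 8, 6, 12]; container = {'data': [5, 8, 6, 12]}
`print(outer)` → prints [5, 8, 6, 12]

Answer: [5, 8, 6, 12]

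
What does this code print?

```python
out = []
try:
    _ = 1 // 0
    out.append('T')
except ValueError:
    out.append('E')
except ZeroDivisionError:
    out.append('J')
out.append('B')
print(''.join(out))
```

Execution trace: 'J' (except ZeroDivisionError) → 'B' (after the try/except). Output: JB

Answer: JB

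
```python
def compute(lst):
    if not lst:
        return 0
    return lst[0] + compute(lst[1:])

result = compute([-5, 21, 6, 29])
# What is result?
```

(-5) + 21 + 6 + 29 + 0 = 51

Answer: 51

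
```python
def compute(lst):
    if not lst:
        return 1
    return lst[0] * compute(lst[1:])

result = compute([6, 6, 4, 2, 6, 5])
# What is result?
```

Product over [6, 6, 4, 2, 6, 5] = 6 * 6 * 4 * 2 * 6 * 5 = 8640

Answer: 8640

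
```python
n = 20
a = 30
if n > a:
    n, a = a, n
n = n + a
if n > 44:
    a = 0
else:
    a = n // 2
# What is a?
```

Trace:
`n = 20` → n = 20
`a = 30` → a = 30
`if n > a: ...` → n > a is False → no variable changes
`n = n + a` → n = 50
`if n > 44: ...` → n > 44 is True → a = 0
So a = 0

Answer: 0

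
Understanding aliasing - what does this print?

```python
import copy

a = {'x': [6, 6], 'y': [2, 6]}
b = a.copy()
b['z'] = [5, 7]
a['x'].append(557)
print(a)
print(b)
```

Key concept: shallow copy of dict with mutable values.
Step by step:
`a = {'x': [6, 6], 'y': [2, 6]}` → a = {'x': [6, 6], 'y': [2, 6]}
`b = a.copy()` → b = {'x': [6, 6], 'y': [2, 6]}
`b['z'] = [5, 7]` → b = {'x': [6, 6], 'y': [2, 6], 'z': [5, 7]}
`a['x'].append(557)` → a = {'x': [6, 6, 557], 'y': [2, 6]}; b = {'x': [6, 6, 557], 'y': [2, 6], 'z': [5, 7]}
`print(a)` → prints {'x': [6, 6, 557], 'y': [2, 6]}
`print(b)` → prints {'x': [6, 6, 557], 'y': [2, 6], 'z': [5, 7]}

Answer:
{'x': [6, 6, 557], 'y': [2, 6]}
{'x': [6, 6, 557], 'y': [2, 6], 'z': [5, 7]}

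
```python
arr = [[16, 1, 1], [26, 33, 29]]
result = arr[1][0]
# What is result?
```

Trace:
`arr = [[16, 1, 1], [26, 33, 29]]` → arr = [[16, 1, 1], [26, 33, 29]]
`result = arr[1][0]` → result = 26
So result = 26

Answer: 26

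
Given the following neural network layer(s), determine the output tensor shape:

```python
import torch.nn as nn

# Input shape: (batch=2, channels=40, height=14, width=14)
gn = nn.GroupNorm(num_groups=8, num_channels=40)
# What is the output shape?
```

Input: (2, 40, 14, 14) -> Output: (2, 40, 14, 14)

Answer: (2, 40, 14, 14)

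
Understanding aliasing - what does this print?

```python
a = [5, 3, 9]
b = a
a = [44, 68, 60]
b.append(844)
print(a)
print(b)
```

Key concept: rebinding vs mutation: a is rebound to a new list, b still points at the original.
Step by step:
`a = [5, 3, 9]` → a = [5, 3, 9]
`b = a` → b = [5, 3, 9] (same object as a)
`a = [44, 68, 60]` → a = [44, 68, 60]
`b.append(844)` → b = [5, 3, 9, 844]
`print(a)` → prints [44, 68, 60]
`print(b)` → prints [5, 3, 9, 844]

Answer:
[44, 68, 60]
[5, 3, 9, 844]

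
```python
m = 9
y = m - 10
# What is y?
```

Trace:
`m = 9` → m = 9
`y = m - 10` → y = -1
So y = -1

Answer: -1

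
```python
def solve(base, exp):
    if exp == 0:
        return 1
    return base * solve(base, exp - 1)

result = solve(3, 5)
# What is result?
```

solve(3, 5) = 3 * 3 * 3 * 3 * 3 = 243

Answer: 243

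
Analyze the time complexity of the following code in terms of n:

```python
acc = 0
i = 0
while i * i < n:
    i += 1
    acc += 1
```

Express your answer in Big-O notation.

Each loop level contributes: √n. Multiplying the contributions gives O(√n).

Answer: O(√n)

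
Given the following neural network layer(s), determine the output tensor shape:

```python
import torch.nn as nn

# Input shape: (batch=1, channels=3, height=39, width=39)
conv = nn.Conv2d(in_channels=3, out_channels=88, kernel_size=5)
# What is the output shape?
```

Input: (1, 3, 39, 39) -> Output: (1, 88, 35, 35)

Answer: (1, 88, 35, 35)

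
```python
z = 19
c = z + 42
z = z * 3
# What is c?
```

Trace:
`z = 19` → z = 19
`c = z + 42` → c = 61
`z = z * 3` → z = 57
So c = 61

Answer: 61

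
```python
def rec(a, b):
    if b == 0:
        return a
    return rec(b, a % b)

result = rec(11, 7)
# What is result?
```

rec(11, 7) -> rec(7, 4) -> rec(4, 3) -> rec(3, 1) -> rec(1, 0) -> 1

Answer: 1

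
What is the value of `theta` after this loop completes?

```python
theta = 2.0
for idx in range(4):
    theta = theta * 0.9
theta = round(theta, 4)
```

Exponential decay: 2.0 * 0.9^4
`theta` takes the values: 2.0 → 1.8 → 1.62 → 1.458 → 1.3122

Answer: 1.3122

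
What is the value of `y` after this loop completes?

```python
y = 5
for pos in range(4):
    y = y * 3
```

Multiply by 3, 4 times: 5 * 3^4 = 405
`y` takes the values: 5 → 15 → 45 → 135 → 405

Answer: 405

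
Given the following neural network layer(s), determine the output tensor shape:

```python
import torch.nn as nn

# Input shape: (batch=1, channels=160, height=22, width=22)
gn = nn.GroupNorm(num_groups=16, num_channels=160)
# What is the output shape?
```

Input: (1, 160, 22, 22) -> Output: (1, 160, 22, 22)

Answer: (1, 160, 22, 22)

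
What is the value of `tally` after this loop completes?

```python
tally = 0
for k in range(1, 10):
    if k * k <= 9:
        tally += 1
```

Count numbers where k² ≤ 9
`tally` takes the values: 0 → 1 → 2 → 3

Answer: 3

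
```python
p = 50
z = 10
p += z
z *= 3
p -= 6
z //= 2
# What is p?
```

Trace:
`p = 50` → p = 50
`z = 10` → z = 10
`p += z` → p = 60
`z *= 3` → z = 30
`p -= 6` → p = 54
`z //= 2` → z = 15
So p = 54

Answer: 54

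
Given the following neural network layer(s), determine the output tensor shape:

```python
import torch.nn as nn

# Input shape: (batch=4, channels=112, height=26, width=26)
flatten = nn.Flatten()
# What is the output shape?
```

Input: (4, 112, 26, 26) -> Output: (4, 75712)

Answer: (4, 75712)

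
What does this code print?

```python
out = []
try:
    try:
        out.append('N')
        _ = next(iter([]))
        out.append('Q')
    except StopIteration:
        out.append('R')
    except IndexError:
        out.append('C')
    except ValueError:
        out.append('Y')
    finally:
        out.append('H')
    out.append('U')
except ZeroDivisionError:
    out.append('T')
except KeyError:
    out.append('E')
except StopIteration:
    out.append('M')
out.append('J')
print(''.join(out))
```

Execution trace: 'N' (inner try body) → 'R' (inner except StopIteration) → 'H' (inner finally) → 'U' (try body, no exception) → 'J' (after the try/except). Output: NRHUJ

Answer: NRHUJ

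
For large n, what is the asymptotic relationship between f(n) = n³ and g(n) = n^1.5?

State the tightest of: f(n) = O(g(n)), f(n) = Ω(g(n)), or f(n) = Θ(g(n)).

n³ vs n^1.5: f(n) = Ω(g(n)) but not O(g(n)) — n³ grows strictly faster than n^1.5.

Answer: f(n) = Ω(g(n)) but not O(g(n)) — n³ grows strictly faster than n^1.5.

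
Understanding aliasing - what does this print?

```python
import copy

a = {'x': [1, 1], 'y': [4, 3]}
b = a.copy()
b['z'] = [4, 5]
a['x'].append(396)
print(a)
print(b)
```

Key concept: shallow copy of dict with mutable values.
Step by step:
`a = {'x': [1, 1], 'y': [4, 3]}` → a = {'x': [1, 1], 'y': [4, 3]}
`b = a.copy()` → b = {'x': [1, 1], 'y': [4, 3]}
`b['z'] = [4, 5]` → b = {'x': [1, 1], 'y': [4, 3], 'z': [4, 5]}
`a['x'].append(396)` → a = {'x': [1, 1, 396], 'y': [4, 3]}; b = {'x': [1, 1, 396], 'y': [4, 3], 'z': [4, 5]}
`print(a)` → prints {'x': [1, 1, 396], 'y': [4, 3]}
`print(b)` → prints {'x': [1, 1, 396], 'y': [4, 3], 'z': [4, 5]}

Answer:
{'x': [1, 1, 396], 'y': [4, 3]}
{'x': [1, 1, 396], 'y': [4, 3], 'z': [4, 5]}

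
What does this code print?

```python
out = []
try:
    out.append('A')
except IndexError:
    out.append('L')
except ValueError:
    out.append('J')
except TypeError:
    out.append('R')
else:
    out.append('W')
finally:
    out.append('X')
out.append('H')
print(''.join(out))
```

Execution trace: 'A' (try body, no exception) → 'W' (else) → 'X' (finally) → 'H' (after the try/except). Output: AWXH

Answer: AWXH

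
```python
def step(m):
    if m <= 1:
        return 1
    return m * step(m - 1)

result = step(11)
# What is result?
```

step(11) = 11 * 10 * 9 * 8 * 7 * 6 * 5 * 4 * 3 * 2 * 1 = 39916800

Answer: 39916800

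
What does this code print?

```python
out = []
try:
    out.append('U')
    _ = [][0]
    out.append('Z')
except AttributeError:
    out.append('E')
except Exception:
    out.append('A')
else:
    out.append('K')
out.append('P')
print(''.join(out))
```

Execution trace: 'U' (try body) → 'A' (except Exception) → 'P' (after the try/except). Output: UAP

Answer: UAP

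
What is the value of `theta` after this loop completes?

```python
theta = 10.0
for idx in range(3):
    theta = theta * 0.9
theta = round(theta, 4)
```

Exponential decay: 10.0 * 0.9^3
`theta` takes the values: 10.0 → 9.0 → 8.1 → 7.29

Answer: 7.29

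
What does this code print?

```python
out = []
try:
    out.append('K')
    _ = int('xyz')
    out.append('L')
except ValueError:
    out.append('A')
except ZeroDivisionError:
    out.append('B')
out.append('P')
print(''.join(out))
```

Execution trace: 'K' (try body) → 'A' (except ValueError) → 'P' (after the try/except). Output: KAP

Answer: KAP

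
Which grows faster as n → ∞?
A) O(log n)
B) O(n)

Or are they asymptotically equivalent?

O(log n) vs O(n): Higher order terms dominate.

Answer: B) O(n) grows faster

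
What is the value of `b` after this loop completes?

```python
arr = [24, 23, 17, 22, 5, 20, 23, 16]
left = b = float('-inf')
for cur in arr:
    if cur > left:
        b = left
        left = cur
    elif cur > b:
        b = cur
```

Second largest (with repeats) in [24, 23, 17, 22, 5, 20, 23, 16]
`b` takes the values: -inf → 23

Answer: 23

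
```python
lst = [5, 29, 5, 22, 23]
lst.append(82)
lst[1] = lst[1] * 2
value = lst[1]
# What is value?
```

Trace:
`lst = [5, 29, 5, 22, 23]` → lst = [5, 29, 5, 22, 23]
`lst.append(82)` → lst = [5, 29, 5, 22, 23, 82]
`lst[1] = lst[1] * 2` → lst = [5, 58, 5, 22, 23, 82]
`value = lst[1]` → value = 58
So value = 58

Answer: 58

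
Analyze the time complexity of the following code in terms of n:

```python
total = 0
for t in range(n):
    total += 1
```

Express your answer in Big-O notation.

Each loop level contributes: n. Multiplying the contributions gives O(n).

Answer: O(n)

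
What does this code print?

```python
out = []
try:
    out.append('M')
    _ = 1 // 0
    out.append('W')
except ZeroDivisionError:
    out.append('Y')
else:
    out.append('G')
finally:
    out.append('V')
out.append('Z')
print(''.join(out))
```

Execution trace: 'M' (try body) → 'Y' (except ZeroDivisionError) → 'V' (finally) → 'Z' (after the try/except). Output: MYVZ

Answer: MYVZ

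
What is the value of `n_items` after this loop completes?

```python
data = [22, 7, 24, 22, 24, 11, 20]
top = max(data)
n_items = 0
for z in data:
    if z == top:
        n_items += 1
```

Count of max value 24 in [22, 7, 24, 22, 24, 11, 20]
`n_items` takes the values: 0 → 1 → 2

Answer: 2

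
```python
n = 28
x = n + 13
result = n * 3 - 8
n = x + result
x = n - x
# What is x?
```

Trace:
`n = 28` → n = 28
`x = n + 13` → x = 41
`result = n * 3 - 8` → result = 76
`n = x + result` → n = 117
`x = n - x` → x = 76
So x = 76

Answer: 76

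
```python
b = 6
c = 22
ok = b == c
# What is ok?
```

Trace:
`b = 6` → b = 6
`c = 22` → c = 22
`ok = b == c` → ok = False
So ok = False

Answer: False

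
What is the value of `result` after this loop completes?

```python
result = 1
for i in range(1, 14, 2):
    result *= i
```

Product of 1, 3, 5, ... up to 13
`result` takes the values: 1 → 3 → 15 → 105 → 945 → 10395 → 135135

Answer: 135135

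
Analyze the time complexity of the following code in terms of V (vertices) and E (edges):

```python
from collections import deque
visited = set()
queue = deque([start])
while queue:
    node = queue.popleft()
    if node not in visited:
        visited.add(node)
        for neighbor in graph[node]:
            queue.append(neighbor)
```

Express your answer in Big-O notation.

This is Breadth-first search on a graph. Time complexity: O(V + E).

Answer: O(V + E)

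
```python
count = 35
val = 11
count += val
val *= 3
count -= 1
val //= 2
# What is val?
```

Trace:
`count = 35` → count = 35
`val = 11` → val = 11
`count += val` → count = 46
`val *= 3` → val = 33
`count -= 1` → count = 45
`val //= 2` → val = 16
So val = 16

Answer: 16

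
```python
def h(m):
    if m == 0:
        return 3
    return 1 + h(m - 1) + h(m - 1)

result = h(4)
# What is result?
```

h(m) = 1 + 2·h(m-1), h(0)=3. Closed form: (3+1)·2^4 - 1 = 63.

Answer: 63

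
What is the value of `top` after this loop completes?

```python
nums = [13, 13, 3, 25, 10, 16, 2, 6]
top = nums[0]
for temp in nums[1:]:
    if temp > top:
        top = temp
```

Maximum of [13, 13, 3, 25, 10, 16, 2, 6]
`top` takes the values: 13 → 25

Answer: 25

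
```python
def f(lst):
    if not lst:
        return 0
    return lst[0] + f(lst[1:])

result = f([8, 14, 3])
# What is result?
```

8 + 14 + 3 + 0 = 25

Answer: 25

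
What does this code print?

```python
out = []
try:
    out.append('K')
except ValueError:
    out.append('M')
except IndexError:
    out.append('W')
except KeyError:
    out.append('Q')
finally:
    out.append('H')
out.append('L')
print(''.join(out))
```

Execution trace: 'K' (try body, no exception) → 'H' (finally) → 'L' (after the try/except). Output: KHL

Answer: KHL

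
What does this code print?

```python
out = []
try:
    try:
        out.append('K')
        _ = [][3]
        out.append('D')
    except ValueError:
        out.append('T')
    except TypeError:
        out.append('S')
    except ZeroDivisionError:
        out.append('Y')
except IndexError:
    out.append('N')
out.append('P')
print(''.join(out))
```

Execution trace: 'K' (try body) → 'N' (outer except IndexError) → 'P' (after the try/except). Output: KNP

Answer: KNP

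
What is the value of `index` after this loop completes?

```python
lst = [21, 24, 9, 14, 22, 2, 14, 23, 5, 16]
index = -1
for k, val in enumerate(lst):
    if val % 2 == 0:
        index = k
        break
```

First even number index in [21, 24, 9, 14, 22, 2, 14, 23, 5, 16]
`index` takes the values: -1 → 1

Answer: 1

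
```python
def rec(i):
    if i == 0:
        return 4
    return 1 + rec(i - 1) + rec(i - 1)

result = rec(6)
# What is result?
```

rec(i) = 1 + 2·rec(i-1), rec(0)=4. Closed form: (4+1)·2^6 - 1 = 319.

Answer: 319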